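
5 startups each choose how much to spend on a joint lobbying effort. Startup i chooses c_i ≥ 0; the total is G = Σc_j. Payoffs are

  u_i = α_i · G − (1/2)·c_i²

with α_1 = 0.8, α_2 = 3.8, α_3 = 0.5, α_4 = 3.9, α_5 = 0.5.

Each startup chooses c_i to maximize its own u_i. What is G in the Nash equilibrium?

9.5

Startup i's FOC: ∂u_i/∂c_i = α_i − c_i = 0, so c_i* = α_i.
NE contributions = (0.8, 3.8, 0.5, 3.9, 0.5); G = 9.5.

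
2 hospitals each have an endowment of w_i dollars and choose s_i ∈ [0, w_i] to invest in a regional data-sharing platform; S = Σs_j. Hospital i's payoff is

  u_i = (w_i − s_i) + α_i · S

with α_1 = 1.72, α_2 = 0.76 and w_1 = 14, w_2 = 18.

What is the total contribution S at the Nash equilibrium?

∂u_i/∂s_i = α_i − 1, so hospital i contributes w_i if α_i > 1, else 0.
α_i > 1 for i ∈ {1}; NE contributions (14, 0), S = 14.

14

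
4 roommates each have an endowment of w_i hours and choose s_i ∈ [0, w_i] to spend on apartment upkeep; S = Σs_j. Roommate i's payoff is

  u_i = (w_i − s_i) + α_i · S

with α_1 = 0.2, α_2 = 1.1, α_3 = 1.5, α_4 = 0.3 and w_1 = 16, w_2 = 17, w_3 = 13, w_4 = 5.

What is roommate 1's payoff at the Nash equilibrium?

22

∂u_i/∂s_i = α_i − 1, so roommate i contributes w_i if α_i > 1, else 0.
α_i > 1 for i ∈ {2, 3}; NE contributions (0, 17, 13, 0), S = 30.
u_1 = (16 − 0) + 0.2·30 = 22.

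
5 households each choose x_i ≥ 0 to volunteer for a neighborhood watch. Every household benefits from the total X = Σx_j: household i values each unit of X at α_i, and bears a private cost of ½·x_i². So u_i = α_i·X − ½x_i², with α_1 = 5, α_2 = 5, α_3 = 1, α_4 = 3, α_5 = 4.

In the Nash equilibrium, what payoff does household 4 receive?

Household i's FOC: ∂u_i/∂x_i = α_i − x_i = 0, so x_i* = α_i.
NE contributions = (5, 5, 1, 3, 4); X = 18.
u_4 = α_4·X − ½·(x_4)² = 3·18 − ½·3² = 49.5.

49.5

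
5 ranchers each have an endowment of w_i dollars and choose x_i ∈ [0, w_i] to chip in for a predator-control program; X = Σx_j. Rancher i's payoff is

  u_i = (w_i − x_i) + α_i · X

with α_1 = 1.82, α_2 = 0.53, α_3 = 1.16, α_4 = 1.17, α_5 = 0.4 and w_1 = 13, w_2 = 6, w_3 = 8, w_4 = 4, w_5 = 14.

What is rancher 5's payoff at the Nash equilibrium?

∂u_i/∂x_i = α_i − 1, so rancher i contributes w_i if α_i > 1, else 0.
α_i > 1 for i ∈ {1, 3, 4}; NE contributions (13, 0, 8, 4, 0), X = 25.
u_5 = (14 − 0) + 0.4·25 = 24.

24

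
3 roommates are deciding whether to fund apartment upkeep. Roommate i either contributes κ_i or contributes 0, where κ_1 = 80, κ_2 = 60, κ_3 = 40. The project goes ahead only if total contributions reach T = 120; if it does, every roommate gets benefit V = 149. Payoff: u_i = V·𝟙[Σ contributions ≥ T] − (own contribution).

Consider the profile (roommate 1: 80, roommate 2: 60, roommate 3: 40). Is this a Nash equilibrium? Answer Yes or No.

No

Total = 180 ≥ 120: provided.
Roommate 1 (pledges 80, payoff 69): dropping to 0 → total 100, payoff 0. No gain.
Roommate 2 (pledges 60, payoff 89): dropping to 0 → total 120, payoff 149. Profitable deviation.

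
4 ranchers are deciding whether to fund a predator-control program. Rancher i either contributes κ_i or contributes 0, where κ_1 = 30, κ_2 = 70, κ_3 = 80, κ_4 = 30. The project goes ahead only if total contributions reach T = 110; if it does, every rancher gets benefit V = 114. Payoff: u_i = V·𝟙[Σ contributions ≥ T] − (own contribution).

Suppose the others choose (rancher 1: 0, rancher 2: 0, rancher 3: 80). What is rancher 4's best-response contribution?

Others' total = 80. Contributing 30 brings total to 110 ≥ 110: gain V − κ_4 = 84.
Best response: 30.

30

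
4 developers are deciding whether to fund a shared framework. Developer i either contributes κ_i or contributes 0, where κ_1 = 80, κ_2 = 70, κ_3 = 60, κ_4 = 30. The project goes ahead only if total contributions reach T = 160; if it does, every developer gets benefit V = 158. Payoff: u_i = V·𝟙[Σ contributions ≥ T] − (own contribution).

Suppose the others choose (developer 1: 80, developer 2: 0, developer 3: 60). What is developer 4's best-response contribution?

Others' total = 140. Contributing 30 brings total to 170 ≥ 160: gain V − κ_4 = 128.
Best response: 30.

30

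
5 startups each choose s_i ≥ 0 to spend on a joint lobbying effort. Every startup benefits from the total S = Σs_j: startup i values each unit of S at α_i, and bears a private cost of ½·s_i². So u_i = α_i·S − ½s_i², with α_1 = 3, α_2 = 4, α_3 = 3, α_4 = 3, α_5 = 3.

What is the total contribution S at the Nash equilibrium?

Startup i's FOC: ∂u_i/∂s_i = α_i − s_i = 0, so s_i* = α_i.
NE contributions = (3, 4, 3, 3, 3); S = 16.

16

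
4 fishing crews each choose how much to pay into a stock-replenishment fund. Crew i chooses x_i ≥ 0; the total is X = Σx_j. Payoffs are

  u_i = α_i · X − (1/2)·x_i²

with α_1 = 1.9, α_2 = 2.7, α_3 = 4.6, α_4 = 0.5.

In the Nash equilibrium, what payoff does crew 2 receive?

22.545

Crew i's FOC: ∂u_i/∂x_i = α_i − x_i = 0, so x_i* = α_i.
NE contributions = (1.9, 2.7, 4.6, 0.5); X = 9.7.
u_2 = α_2·X − ½·(x_2)² = 2.7·9.7 − ½·2.7² = 22.545.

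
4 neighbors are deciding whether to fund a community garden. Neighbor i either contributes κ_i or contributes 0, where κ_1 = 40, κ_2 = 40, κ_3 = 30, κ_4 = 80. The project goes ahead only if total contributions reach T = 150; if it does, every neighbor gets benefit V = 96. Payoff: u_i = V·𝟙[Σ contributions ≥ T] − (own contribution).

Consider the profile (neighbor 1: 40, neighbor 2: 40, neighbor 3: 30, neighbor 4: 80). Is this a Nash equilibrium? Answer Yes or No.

Total = 190 ≥ 150: provided.
Neighbor 1 (pledges 40, payoff 56): dropping to 0 → total 150, payoff 96. Profitable deviation.

No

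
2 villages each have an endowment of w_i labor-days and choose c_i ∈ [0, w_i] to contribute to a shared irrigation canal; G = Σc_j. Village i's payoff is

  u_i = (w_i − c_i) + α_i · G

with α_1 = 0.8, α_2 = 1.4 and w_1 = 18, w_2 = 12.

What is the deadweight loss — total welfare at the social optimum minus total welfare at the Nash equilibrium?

21.6

∂u_i/∂c_i = α_i − 1, so village i contributes w_i if α_i > 1, else 0.
α_i > 1 for i ∈ {2}; NE contributions (0, 12), G = 12.
W^NE = Σw_i − G^NE + (Σα_i)·G^NE = 30 + 1.2·12 = 44.4.
Planner: ∂(Σu_j)/∂c_i = Σα_j − 1 = 1.2 > 0, so everyone contributes w_i; G^SO = 30, W^SO = 30 + 1.2·30 = 66.
Deadweight loss = 21.6.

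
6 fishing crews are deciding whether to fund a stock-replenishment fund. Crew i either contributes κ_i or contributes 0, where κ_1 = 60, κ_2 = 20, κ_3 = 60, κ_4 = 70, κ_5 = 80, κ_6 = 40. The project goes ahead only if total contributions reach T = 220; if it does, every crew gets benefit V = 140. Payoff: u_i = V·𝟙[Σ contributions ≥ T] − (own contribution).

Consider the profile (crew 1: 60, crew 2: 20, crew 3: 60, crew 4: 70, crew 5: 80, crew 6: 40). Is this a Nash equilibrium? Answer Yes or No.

No

Total = 330 ≥ 220: provided.
Crew 1 (pledges 60, payoff 80): dropping to 0 → total 270, payoff 140. Profitable deviation.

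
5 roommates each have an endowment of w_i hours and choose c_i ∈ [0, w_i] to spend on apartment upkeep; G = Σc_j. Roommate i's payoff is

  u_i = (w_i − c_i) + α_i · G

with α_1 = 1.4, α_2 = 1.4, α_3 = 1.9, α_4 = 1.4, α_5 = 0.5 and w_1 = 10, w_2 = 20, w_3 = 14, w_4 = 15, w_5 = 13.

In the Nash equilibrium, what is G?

∂u_i/∂c_i = α_i − 1, so roommate i contributes w_i if α_i > 1, else 0.
α_i > 1 for i ∈ {1, 2, 3, 4}; NE contributions (10, 20, 14, 15, 0), G = 59.

59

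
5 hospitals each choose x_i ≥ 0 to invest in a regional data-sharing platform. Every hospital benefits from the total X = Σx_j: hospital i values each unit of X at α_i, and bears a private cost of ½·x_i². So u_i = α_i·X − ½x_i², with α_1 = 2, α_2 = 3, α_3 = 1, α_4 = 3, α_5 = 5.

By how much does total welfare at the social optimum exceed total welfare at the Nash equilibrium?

Hospital i's FOC: ∂u_i/∂x_i = α_i − x_i = 0, so x_i* = α_i.
NE contributions = (2, 3, 1, 3, 5); X = 14.
W^NE = (Σα)·X − ½Σα_i² = 14² − ½·48 = 172.
Planner sets x_i = Σα_j = 14 for every i, so X^SO = 5·14 = 70.
W^SO = (Σα)·X^SO − ½·5·(Σα)² = (5/2)·14² = 490.
Deadweight loss = W^SO − W^NE = 318.

318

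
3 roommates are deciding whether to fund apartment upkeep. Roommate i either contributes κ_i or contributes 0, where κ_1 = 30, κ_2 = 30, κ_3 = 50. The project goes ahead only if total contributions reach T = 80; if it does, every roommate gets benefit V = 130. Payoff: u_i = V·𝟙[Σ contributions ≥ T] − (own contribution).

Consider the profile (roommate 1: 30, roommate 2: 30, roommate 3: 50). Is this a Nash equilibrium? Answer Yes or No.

No

Total = 110 ≥ 80: provided.
Roommate 1 (pledges 30, payoff 100): dropping to 0 → total 80, payoff 130. Profitable deviation.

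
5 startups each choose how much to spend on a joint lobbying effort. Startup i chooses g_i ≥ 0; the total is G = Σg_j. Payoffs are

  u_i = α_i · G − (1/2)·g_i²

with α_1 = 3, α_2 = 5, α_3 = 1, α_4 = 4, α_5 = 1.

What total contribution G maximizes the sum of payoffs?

70

Planner FOC: ∂(Σu_j)/∂g_i = (Σα_j) − g_i = 0, so g_i^SO = Σα_j = 14 for every i; G^SO = 70.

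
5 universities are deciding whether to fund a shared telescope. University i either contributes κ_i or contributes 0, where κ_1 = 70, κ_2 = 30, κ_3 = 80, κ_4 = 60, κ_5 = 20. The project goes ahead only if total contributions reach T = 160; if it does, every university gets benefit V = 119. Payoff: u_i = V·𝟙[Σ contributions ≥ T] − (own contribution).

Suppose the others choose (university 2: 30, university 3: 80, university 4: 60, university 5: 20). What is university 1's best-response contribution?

Others' total = 190 ≥ 160; contributing adds cost 70 for no extra benefit.
Best response: 0.

0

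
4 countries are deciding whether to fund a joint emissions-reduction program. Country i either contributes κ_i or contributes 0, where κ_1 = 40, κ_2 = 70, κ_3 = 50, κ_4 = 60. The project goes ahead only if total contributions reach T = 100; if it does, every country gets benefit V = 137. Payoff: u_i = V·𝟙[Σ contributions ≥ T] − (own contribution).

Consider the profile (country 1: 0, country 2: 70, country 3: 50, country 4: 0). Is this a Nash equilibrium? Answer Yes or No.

Yes

Total = 120 ≥ 100: provided.
Country 1 (pledges 0, payoff 137): pledging 40 → total 160, payoff 97. No gain.
Country 2 (pledges 70, payoff 67): dropping to 0 → total 50, payoff 0. No gain.
Country 3 (pledges 50, payoff 87): dropping to 0 → total 70, payoff 0. No gain.
Country 4 (pledges 0, payoff 137): pledging 60 → total 180, payoff 77. No gain.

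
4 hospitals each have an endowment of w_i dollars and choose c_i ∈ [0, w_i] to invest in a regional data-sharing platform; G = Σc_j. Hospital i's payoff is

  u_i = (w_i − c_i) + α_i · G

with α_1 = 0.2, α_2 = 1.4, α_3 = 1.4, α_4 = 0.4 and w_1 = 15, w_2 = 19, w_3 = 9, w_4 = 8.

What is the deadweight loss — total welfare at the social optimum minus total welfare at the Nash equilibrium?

55.2

∂u_i/∂c_i = α_i − 1, so hospital i contributes w_i if α_i > 1, else 0.
α_i > 1 for i ∈ {2, 3}; NE contributions (0, 19, 9, 0), G = 28.
W^NE = Σw_i − G^NE + (Σα_i)·G^NE = 51 + 2.4·28 = 118.2.
Planner: ∂(Σu_j)/∂c_i = Σα_j − 1 = 2.4 > 0, so everyone contributes w_i; G^SO = 51, W^SO = 51 + 2.4·51 = 173.4.
Deadweight loss = 55.2.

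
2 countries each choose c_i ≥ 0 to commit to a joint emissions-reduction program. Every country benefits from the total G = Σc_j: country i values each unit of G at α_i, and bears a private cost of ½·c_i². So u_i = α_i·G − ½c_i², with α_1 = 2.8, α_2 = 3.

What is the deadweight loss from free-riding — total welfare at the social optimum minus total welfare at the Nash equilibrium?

Country i's FOC: ∂u_i/∂c_i = α_i − c_i = 0, so c_i* = α_i.
NE contributions = (2.8, 3); G = 5.8.
W^NE = (Σα)·G − ½Σα_i² = 5.8² − ½·16.84 = 25.22.
Planner sets c_i = Σα_j = 5.8 for every i, so G^SO = 2·5.8 = 11.6.
W^SO = (Σα)·G^SO − ½·2·(Σα)² = (2/2)·5.8² = 33.64.
Deadweight loss = W^SO − W^NE = 8.42.

8.42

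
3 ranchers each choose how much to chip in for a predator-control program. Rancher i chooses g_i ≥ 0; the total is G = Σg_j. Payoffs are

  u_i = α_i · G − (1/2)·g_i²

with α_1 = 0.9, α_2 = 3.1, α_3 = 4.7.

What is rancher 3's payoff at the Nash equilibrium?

Rancher i's FOC: ∂u_i/∂g_i = α_i − g_i = 0, so g_i* = α_i.
NE contributions = (0.9, 3.1, 4.7); G = 8.7.
u_3 = α_3·G − ½·(g_3)² = 4.7·8.7 − ½·4.7² = 29.845.

29.845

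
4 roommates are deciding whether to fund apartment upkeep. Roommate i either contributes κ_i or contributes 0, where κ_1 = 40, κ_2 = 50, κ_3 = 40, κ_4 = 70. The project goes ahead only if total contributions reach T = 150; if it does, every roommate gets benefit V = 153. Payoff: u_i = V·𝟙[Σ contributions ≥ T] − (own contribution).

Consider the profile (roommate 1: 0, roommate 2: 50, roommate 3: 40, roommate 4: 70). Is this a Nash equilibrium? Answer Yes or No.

Total = 160 ≥ 150: provided.
Roommate 1 (pledges 0, payoff 153): pledging 40 → total 200, payoff 113. No gain.
Roommate 2 (pledges 50, payoff 103): dropping to 0 → total 110, payoff 0. No gain.
Roommate 3 (pledges 40, payoff 113): dropping to 0 → total 120, payoff 0. No gain.
Roommate 4 (pledges 70, payoff 83): dropping to 0 → total 90, payoff 0. No gain.

Yes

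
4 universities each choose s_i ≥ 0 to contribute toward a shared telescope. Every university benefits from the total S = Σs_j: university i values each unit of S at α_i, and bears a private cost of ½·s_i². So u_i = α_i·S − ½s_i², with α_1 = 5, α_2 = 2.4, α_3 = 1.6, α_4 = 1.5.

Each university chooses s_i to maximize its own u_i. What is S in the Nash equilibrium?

10.5

University i's FOC: ∂u_i/∂s_i = α_i − s_i = 0, so s_i* = α_i.
NE contributions = (5, 2.4, 1.6, 1.5); S = 10.5.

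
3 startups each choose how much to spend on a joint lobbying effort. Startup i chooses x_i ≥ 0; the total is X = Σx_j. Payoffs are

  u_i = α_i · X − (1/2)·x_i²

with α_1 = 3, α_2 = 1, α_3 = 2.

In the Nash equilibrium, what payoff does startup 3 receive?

10

Startup i's FOC: ∂u_i/∂x_i = α_i − x_i = 0, so x_i* = α_i.
NE contributions = (3, 1, 2); X = 6.
u_3 = α_3·X − ½·(x_3)² = 2·6 − ½·2² = 10.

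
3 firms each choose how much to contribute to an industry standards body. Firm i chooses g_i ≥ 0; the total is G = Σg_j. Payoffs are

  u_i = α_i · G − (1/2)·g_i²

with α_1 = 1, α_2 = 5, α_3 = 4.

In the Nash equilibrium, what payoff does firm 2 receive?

37.5

Firm i's FOC: ∂u_i/∂g_i = α_i − g_i = 0, so g_i* = α_i.
NE contributions = (1, 5, 4); G = 10.
u_2 = α_2·G − ½·(g_2)² = 5·10 − ½·5² = 37.5.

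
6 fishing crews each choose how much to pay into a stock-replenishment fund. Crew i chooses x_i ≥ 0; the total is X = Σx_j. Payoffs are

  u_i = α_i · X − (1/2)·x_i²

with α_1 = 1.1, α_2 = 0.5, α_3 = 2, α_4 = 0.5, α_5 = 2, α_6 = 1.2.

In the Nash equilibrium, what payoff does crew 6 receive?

Crew i's FOC: ∂u_i/∂x_i = α_i − x_i = 0, so x_i* = α_i.
NE contributions = (1.1, 0.5, 2, 0.5, 2, 1.2); X = 7.3.
u_6 = α_6·X − ½·(x_6)² = 1.2·7.3 − ½·1.2² = 8.04.

8.04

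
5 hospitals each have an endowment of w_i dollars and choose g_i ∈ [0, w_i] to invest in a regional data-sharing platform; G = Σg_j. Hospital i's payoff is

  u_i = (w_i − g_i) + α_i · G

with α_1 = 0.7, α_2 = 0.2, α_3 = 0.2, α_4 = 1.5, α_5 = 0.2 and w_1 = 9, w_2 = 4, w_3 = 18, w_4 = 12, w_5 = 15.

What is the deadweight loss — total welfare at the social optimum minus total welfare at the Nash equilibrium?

82.8

∂u_i/∂g_i = α_i − 1, so hospital i contributes w_i if α_i > 1, else 0.
α_i > 1 for i ∈ {4}; NE contributions (0, 0, 0, 12, 0), G = 12.
W^NE = Σw_i − G^NE + (Σα_i)·G^NE = 58 + 1.8·12 = 79.6.
Planner: ∂(Σu_j)/∂g_i = Σα_j − 1 = 1.8 > 0, so everyone contributes w_i; G^SO = 58, W^SO = 58 + 1.8·58 = 162.4.
Deadweight loss = 82.8.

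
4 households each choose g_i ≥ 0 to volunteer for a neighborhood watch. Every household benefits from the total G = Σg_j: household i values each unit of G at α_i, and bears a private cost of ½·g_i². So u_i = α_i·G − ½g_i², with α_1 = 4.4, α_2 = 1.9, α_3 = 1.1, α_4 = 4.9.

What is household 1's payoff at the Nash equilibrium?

Household i's FOC: ∂u_i/∂g_i = α_i − g_i = 0, so g_i* = α_i.
NE contributions = (4.4, 1.9, 1.1, 4.9); G = 12.3.
u_1 = α_1·G − ½·(g_1)² = 4.4·12.3 − ½·4.4² = 44.44.

44.44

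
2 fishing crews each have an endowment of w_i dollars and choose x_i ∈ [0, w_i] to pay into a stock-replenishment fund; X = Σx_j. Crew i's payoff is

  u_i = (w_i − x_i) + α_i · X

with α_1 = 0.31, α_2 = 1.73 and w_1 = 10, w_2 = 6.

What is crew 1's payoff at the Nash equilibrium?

∂u_i/∂x_i = α_i − 1, so crew i contributes w_i if α_i > 1, else 0.
α_i > 1 for i ∈ {2}; NE contributions (0, 6), X = 6.
u_1 = (10 − 0) + 0.31·6 = 11.86.

11.86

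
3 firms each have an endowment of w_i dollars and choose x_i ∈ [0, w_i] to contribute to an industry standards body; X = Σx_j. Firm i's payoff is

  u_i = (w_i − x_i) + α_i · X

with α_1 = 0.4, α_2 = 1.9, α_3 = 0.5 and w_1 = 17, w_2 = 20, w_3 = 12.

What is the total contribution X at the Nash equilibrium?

∂u_i/∂x_i = α_i − 1, so firm i contributes w_i if α_i > 1, else 0.
α_i > 1 for i ∈ {2}; NE contributions (0, 20, 0), X = 20.

20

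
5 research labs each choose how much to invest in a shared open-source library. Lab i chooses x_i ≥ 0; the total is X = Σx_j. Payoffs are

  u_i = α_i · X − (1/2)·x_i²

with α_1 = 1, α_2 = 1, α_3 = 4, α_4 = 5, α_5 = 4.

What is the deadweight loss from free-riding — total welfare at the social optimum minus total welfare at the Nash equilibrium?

Lab i's FOC: ∂u_i/∂x_i = α_i − x_i = 0, so x_i* = α_i.
NE contributions = (1, 1, 4, 5, 4); X = 15.
W^NE = (Σα)·X − ½Σα_i² = 15² − ½·59 = 195.5.
Planner sets x_i = Σα_j = 15 for every i, so X^SO = 5·15 = 75.
W^SO = (Σα)·X^SO − ½·5·(Σα)² = (5/2)·15² = 562.5.
Deadweight loss = W^SO − W^NE = 367.

367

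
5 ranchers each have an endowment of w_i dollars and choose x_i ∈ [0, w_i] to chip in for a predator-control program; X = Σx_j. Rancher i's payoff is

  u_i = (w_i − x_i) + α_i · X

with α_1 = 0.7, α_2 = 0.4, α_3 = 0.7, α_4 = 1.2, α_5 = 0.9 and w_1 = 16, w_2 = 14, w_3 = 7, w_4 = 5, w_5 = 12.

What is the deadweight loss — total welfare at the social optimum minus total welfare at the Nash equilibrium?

∂u_i/∂x_i = α_i − 1, so rancher i contributes w_i if α_i > 1, else 0.
α_i > 1 for i ∈ {4}; NE contributions (0, 0, 0, 5, 0), X = 5.
W^NE = Σw_i − X^NE + (Σα_i)·X^NE = 54 + 2.9·5 = 68.5.
Planner: ∂(Σu_j)/∂x_i = Σα_j − 1 = 2.9 > 0, so everyone contributes w_i; X^SO = 54, W^SO = 54 + 2.9·54 = 210.6.
Deadweight loss = 142.1.

142.1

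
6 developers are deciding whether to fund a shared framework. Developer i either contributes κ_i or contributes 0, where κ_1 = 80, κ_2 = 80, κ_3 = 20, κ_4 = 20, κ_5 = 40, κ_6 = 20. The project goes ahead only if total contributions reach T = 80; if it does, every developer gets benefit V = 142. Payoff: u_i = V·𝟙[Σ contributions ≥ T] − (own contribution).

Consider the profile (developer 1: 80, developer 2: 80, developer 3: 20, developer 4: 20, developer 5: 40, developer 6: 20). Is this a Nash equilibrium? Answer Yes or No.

No

Total = 260 ≥ 80: provided.
Developer 1 (pledges 80, payoff 62): dropping to 0 → total 180, payoff 142. Profitable deviation.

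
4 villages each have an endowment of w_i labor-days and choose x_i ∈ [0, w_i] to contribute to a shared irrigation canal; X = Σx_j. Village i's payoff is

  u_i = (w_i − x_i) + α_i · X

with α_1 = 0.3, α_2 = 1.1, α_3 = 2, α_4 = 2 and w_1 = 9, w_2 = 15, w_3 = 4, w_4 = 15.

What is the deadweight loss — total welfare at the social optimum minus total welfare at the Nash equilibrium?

∂u_i/∂x_i = α_i − 1, so village i contributes w_i if α_i > 1, else 0.
α_i > 1 for i ∈ {2, 3, 4}; NE contributions (0, 15, 4, 15), X = 34.
W^NE = Σw_i − X^NE + (Σα_i)·X^NE = 43 + 4.4·34 = 192.6.
Planner: ∂(Σu_j)/∂x_i = Σα_j − 1 = 4.4 > 0, so everyone contributes w_i; X^SO = 43, W^SO = 43 + 4.4·43 = 232.2.
Deadweight loss = 39.6.

39.6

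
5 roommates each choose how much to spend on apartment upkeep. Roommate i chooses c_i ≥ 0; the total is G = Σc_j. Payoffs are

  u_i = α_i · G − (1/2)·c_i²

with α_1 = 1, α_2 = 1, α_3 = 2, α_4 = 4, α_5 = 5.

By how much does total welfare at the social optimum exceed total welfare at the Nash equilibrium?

Roommate i's FOC: ∂u_i/∂c_i = α_i − c_i = 0, so c_i* = α_i.
NE contributions = (1, 1, 2, 4, 5); G = 13.
W^NE = (Σα)·G − ½Σα_i² = 13² − ½·47 = 145.5.
Planner sets c_i = Σα_j = 13 for every i, so G^SO = 5·13 = 65.
W^SO = (Σα)·G^SO − ½·5·(Σα)² = (5/2)·13² = 422.5.
Deadweight loss = W^SO − W^NE = 277.

277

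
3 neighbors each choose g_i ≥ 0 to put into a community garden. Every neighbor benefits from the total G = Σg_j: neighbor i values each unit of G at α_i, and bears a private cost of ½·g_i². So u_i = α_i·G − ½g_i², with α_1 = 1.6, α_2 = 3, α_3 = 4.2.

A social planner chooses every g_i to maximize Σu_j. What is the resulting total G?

Planner FOC: ∂(Σu_j)/∂g_i = (Σα_j) − g_i = 0, so g_i^SO = Σα_j = 8.8 for every i; G^SO = 26.4.

26.4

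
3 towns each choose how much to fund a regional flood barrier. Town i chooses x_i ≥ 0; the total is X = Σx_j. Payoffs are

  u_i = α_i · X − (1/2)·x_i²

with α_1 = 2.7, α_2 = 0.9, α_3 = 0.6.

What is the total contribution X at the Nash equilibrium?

Town i's FOC: ∂u_i/∂x_i = α_i − x_i = 0, so x_i* = α_i.
NE contributions = (2.7, 0.9, 0.6); X = 4.2.

4.2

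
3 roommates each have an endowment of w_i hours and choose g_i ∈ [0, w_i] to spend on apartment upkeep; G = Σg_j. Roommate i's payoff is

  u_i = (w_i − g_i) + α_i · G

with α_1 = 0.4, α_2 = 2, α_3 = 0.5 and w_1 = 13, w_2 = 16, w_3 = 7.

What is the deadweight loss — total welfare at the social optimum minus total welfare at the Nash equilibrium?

∂u_i/∂g_i = α_i − 1, so roommate i contributes w_i if α_i > 1, else 0.
α_i > 1 for i ∈ {2}; NE contributions (0, 16, 0), G = 16.
W^NE = Σw_i − G^NE + (Σα_i)·G^NE = 36 + 1.9·16 = 66.4.
Planner: ∂(Σu_j)/∂g_i = Σα_j − 1 = 1.9 > 0, so everyone contributes w_i; G^SO = 36, W^SO = 36 + 1.9·36 = 104.4.
Deadweight loss = 38.

38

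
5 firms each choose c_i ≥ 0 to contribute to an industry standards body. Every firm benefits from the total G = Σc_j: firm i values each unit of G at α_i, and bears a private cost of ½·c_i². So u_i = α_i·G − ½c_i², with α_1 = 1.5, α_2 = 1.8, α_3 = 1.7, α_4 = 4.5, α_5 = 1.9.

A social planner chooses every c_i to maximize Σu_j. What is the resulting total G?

Planner FOC: ∂(Σu_j)/∂c_i = (Σα_j) − c_i = 0, so c_i^SO = Σα_j = 11.4 for every i; G^SO = 57.

57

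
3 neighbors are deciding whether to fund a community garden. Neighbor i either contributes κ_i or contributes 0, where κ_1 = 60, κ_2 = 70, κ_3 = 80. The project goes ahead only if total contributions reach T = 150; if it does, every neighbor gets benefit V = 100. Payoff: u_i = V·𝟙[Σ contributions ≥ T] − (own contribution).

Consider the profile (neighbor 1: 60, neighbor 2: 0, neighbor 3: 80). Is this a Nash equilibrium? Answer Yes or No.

No

Total = 140 < 150: not provided.
Neighbor 1 (pledges 60, payoff -60): dropping to 0 → total 80, payoff 0. Profitable deviation.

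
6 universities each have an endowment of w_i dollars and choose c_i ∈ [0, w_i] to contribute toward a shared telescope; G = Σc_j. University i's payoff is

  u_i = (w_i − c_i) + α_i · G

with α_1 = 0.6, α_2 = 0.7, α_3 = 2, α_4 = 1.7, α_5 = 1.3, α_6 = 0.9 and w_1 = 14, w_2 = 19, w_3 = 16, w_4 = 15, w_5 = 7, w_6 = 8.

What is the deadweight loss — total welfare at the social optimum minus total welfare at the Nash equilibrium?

∂u_i/∂c_i = α_i − 1, so university i contributes w_i if α_i > 1, else 0.
α_i > 1 for i ∈ {3, 4, 5}; NE contributions (0, 0, 16, 15, 7, 0), G = 38.
W^NE = Σw_i − G^NE + (Σα_i)·G^NE = 79 + 6.2·38 = 314.6.
Planner: ∂(Σu_j)/∂c_i = Σα_j − 1 = 6.2 > 0, so everyone contributes w_i; G^SO = 79, W^SO = 79 + 6.2·79 = 568.8.
Deadweight loss = 254.2.

254.2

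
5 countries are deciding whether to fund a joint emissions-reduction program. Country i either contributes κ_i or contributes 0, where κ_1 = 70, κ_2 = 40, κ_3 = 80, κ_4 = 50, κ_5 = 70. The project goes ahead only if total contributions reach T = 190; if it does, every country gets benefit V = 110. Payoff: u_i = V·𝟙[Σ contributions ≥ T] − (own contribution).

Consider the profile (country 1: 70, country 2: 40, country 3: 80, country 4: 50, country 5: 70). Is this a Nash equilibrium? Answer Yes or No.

Total = 310 ≥ 190: provided.
Country 1 (pledges 70, payoff 40): dropping to 0 → total 240, payoff 110. Profitable deviation.

No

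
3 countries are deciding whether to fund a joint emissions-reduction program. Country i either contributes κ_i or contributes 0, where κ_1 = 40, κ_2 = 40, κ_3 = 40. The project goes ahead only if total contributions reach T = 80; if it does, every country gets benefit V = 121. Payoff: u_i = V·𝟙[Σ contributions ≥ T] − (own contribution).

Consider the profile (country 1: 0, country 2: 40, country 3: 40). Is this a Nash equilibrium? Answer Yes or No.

Total = 80 ≥ 80: provided.
Country 1 (pledges 0, payoff 121): pledging 40 → total 120, payoff 81. No gain.
Country 2 (pledges 40, payoff 81): dropping to 0 → total 40, payoff 0. No gain.
Country 3 (pledges 40, payoff 81): dropping to 0 → total 40, payoff 0. No gain.

Yes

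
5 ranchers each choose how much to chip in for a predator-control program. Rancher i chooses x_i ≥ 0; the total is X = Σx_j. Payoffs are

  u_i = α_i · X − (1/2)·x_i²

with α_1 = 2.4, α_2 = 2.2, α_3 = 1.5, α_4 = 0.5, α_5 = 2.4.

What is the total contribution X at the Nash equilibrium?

Rancher i's FOC: ∂u_i/∂x_i = α_i − x_i = 0, so x_i* = α_i.
NE contributions = (2.4, 2.2, 1.5, 0.5, 2.4); X = 9.

9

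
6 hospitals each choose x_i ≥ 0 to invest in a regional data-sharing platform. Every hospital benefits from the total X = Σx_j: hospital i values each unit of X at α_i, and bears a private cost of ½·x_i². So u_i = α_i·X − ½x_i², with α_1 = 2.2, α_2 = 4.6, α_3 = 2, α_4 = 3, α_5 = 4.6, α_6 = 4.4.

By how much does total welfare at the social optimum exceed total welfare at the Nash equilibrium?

Hospital i's FOC: ∂u_i/∂x_i = α_i − x_i = 0, so x_i* = α_i.
NE contributions = (2.2, 4.6, 2, 3, 4.6, 4.4); X = 20.8.
W^NE = (Σα)·X − ½Σα_i² = 20.8² − ½·79.52 = 392.88.
Planner sets x_i = Σα_j = 20.8 for every i, so X^SO = 6·20.8 = 124.8.
W^SO = (Σα)·X^SO − ½·6·(Σα)² = (6/2)·20.8² = 1297.92.
Deadweight loss = W^SO − W^NE = 905.04.

905.04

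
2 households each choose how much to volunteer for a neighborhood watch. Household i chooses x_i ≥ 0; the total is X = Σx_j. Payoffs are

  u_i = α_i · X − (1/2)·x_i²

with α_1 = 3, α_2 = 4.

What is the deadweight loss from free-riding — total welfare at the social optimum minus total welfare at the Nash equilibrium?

12.5

Household i's FOC: ∂u_i/∂x_i = α_i − x_i = 0, so x_i* = α_i.
NE contributions = (3, 4); X = 7.
W^NE = (Σα)·X − ½Σα_i² = 7² − ½·25 = 36.5.
Planner sets x_i = Σα_j = 7 for every i, so X^SO = 2·7 = 14.
W^SO = (Σα)·X^SO − ½·2·(Σα)² = (2/2)·7² = 49.
Deadweight loss = W^SO − W^NE = 12.5.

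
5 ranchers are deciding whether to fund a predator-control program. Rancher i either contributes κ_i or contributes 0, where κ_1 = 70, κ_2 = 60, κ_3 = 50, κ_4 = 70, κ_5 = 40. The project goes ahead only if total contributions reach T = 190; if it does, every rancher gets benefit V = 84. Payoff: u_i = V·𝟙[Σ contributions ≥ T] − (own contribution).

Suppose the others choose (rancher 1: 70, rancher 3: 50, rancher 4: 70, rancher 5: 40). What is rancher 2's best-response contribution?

Others' total = 230 ≥ 190; contributing adds cost 60 for no extra benefit.
Best response: 0.

0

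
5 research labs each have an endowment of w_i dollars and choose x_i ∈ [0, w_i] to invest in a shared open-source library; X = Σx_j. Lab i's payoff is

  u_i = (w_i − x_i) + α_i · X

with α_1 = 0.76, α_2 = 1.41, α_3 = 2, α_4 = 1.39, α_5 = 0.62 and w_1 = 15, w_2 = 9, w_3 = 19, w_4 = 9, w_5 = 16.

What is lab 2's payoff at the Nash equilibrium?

52.17

∂u_i/∂x_i = α_i − 1, so lab i contributes w_i if α_i > 1, else 0.
α_i > 1 for i ∈ {2, 3, 4}; NE contributions (0, 9, 19, 9, 0), X = 37.
u_2 = (9 − 9) + 1.41·37 = 52.17.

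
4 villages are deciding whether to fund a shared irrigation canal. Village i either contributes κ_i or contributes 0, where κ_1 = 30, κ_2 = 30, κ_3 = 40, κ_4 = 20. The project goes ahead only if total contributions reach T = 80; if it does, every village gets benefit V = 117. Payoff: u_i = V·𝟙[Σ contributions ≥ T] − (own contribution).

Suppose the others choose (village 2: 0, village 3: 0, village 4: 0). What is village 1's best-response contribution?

0

Others' total = 0. Even contributing 30 gives 30 < 80: no benefit either way.
Best response: 0.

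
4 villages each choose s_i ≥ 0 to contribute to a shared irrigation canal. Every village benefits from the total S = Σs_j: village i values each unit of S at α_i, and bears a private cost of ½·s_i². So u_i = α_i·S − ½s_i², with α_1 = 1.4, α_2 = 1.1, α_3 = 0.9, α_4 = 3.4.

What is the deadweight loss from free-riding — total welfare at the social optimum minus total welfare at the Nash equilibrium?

54.01

Village i's FOC: ∂u_i/∂s_i = α_i − s_i = 0, so s_i* = α_i.
NE contributions = (1.4, 1.1, 0.9, 3.4); S = 6.8.
W^NE = (Σα)·S − ½Σα_i² = 6.8² − ½·15.54 = 38.47.
Planner sets s_i = Σα_j = 6.8 for every i, so S^SO = 4·6.8 = 27.2.
W^SO = (Σα)·S^SO − ½·4·(Σα)² = (4/2)·6.8² = 92.48.
Deadweight loss = W^SO − W^NE = 54.01.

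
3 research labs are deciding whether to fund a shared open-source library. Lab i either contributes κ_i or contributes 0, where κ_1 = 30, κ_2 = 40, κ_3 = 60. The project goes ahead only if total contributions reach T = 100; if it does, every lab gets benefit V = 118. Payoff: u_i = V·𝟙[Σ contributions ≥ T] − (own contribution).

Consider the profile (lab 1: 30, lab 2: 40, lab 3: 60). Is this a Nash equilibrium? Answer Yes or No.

No

Total = 130 ≥ 100: provided.
Lab 1 (pledges 30, payoff 88): dropping to 0 → total 100, payoff 118. Profitable deviation.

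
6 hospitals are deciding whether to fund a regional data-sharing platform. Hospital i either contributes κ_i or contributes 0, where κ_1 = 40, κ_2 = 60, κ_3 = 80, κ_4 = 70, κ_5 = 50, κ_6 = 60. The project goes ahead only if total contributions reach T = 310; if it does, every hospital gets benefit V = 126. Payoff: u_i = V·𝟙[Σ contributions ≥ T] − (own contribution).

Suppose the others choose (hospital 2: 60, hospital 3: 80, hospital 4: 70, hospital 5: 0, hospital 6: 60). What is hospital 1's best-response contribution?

Others' total = 270. Contributing 40 brings total to 310 ≥ 310: gain V − κ_1 = 86.
Best response: 40.

40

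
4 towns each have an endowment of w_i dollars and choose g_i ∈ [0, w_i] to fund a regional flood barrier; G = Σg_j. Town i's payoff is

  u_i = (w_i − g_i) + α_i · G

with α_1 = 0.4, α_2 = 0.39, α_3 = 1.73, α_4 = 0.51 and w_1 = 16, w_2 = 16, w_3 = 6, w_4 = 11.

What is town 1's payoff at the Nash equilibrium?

∂u_i/∂g_i = α_i − 1, so town i contributes w_i if α_i > 1, else 0.
α_i > 1 for i ∈ {3}; NE contributions (0, 0, 6, 0), G = 6.
u_1 = (16 − 0) + 0.4·6 = 18.4.

18.4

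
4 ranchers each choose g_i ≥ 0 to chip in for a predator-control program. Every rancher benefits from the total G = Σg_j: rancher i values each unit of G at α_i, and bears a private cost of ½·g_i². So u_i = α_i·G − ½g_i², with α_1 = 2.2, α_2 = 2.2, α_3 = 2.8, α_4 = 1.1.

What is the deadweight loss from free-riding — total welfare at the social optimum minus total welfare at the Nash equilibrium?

Rancher i's FOC: ∂u_i/∂g_i = α_i − g_i = 0, so g_i* = α_i.
NE contributions = (2.2, 2.2, 2.8, 1.1); G = 8.3.
W^NE = (Σα)·G − ½Σα_i² = 8.3² − ½·18.73 = 59.525.
Planner sets g_i = Σα_j = 8.3 for every i, so G^SO = 4·8.3 = 33.2.
W^SO = (Σα)·G^SO − ½·4·(Σα)² = (4/2)·8.3² = 137.78.
Deadweight loss = W^SO − W^NE = 78.255.

78.255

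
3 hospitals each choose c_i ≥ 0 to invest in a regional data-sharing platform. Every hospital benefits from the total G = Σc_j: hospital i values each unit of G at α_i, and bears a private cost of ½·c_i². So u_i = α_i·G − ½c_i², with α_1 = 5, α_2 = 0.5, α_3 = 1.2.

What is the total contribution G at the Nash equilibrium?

Hospital i's FOC: ∂u_i/∂c_i = α_i − c_i = 0, so c_i* = α_i.
NE contributions = (5, 0.5, 1.2); G = 6.7.

6.7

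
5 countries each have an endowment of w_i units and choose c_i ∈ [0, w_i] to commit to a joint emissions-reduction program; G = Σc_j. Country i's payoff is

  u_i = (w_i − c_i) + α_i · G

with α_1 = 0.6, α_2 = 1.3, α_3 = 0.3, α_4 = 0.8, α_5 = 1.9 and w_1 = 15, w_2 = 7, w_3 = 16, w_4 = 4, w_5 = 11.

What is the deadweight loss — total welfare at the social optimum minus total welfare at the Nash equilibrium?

136.5

∂u_i/∂c_i = α_i − 1, so country i contributes w_i if α_i > 1, else 0.
α_i > 1 for i ∈ {2, 5}; NE contributions (0, 7, 0, 0, 11), G = 18.
W^NE = Σw_i − G^NE + (Σα_i)·G^NE = 53 + 3.9·18 = 123.2.
Planner: ∂(Σu_j)/∂c_i = Σα_j − 1 = 3.9 > 0, so everyone contributes w_i; G^SO = 53, W^SO = 53 + 3.9·53 = 259.7.
Deadweight loss = 136.5.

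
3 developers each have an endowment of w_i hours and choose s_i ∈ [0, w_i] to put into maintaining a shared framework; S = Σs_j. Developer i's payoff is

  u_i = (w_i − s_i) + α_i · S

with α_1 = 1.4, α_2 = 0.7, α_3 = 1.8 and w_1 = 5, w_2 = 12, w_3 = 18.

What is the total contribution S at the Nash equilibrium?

23

∂u_i/∂s_i = α_i − 1, so developer i contributes w_i if α_i > 1, else 0.
α_i > 1 for i ∈ {1, 3}; NE contributions (5, 0, 18), S = 23.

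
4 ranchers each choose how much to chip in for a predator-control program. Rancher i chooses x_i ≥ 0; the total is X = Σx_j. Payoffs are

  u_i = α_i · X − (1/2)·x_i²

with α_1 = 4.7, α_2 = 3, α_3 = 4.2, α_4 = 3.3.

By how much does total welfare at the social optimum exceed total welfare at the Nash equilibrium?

Rancher i's FOC: ∂u_i/∂x_i = α_i − x_i = 0, so x_i* = α_i.
NE contributions = (4.7, 3, 4.2, 3.3); X = 15.2.
W^NE = (Σα)·X − ½Σα_i² = 15.2² − ½·59.62 = 201.23.
Planner sets x_i = Σα_j = 15.2 for every i, so X^SO = 4·15.2 = 60.8.
W^SO = (Σα)·X^SO − ½·4·(Σα)² = (4/2)·15.2² = 462.08.
Deadweight loss = W^SO − W^NE = 260.85.

260.85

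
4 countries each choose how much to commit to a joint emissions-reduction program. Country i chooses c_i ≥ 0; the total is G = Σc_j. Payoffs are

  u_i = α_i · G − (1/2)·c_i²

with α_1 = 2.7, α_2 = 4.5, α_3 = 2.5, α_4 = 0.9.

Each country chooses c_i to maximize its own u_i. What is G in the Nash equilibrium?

10.6

Country i's FOC: ∂u_i/∂c_i = α_i − c_i = 0, so c_i* = α_i.
NE contributions = (2.7, 4.5, 2.5, 0.9); G = 10.6.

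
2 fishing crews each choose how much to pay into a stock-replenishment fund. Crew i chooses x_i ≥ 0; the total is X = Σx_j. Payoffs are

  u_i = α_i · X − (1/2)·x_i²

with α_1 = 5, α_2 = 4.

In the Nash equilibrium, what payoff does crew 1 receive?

32.5

Crew i's FOC: ∂u_i/∂x_i = α_i − x_i = 0, so x_i* = α_i.
NE contributions = (5, 4); X = 9.
u_1 = α_1·X − ½·(x_1)² = 5·9 − ½·5² = 32.5.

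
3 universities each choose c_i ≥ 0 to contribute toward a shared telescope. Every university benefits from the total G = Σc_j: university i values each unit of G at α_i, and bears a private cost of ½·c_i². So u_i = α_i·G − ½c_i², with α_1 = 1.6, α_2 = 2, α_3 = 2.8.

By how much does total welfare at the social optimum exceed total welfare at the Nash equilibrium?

University i's FOC: ∂u_i/∂c_i = α_i − c_i = 0, so c_i* = α_i.
NE contributions = (1.6, 2, 2.8); G = 6.4.
W^NE = (Σα)·G − ½Σα_i² = 6.4² − ½·14.4 = 33.76.
Planner sets c_i = Σα_j = 6.4 for every i, so G^SO = 3·6.4 = 19.2.
W^SO = (Σα)·G^SO − ½·3·(Σα)² = (3/2)·6.4² = 61.44.
Deadweight loss = W^SO − W^NE = 27.68.

27.68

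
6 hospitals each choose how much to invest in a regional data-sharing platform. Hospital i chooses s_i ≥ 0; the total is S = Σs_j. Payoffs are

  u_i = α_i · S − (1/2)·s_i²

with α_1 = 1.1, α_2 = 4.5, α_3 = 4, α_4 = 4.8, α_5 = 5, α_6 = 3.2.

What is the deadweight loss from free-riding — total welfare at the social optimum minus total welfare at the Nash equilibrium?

Hospital i's FOC: ∂u_i/∂s_i = α_i − s_i = 0, so s_i* = α_i.
NE contributions = (1.1, 4.5, 4, 4.8, 5, 3.2); S = 22.6.
W^NE = (Σα)·S − ½Σα_i² = 22.6² − ½·95.74 = 462.89.
Planner sets s_i = Σα_j = 22.6 for every i, so S^SO = 6·22.6 = 135.6.
W^SO = (Σα)·S^SO − ½·6·(Σα)² = (6/2)·22.6² = 1532.28.
Deadweight loss = W^SO − W^NE = 1069.39.

1069.39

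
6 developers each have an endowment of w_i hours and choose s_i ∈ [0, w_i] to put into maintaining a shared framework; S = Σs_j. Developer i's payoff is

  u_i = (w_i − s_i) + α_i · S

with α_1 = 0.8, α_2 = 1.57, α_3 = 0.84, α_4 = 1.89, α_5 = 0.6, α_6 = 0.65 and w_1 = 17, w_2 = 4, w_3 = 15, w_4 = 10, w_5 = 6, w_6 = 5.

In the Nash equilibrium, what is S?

∂u_i/∂s_i = α_i − 1, so developer i contributes w_i if α_i > 1, else 0.
α_i > 1 for i ∈ {2, 4}; NE contributions (0, 4, 0, 10, 0, 0), S = 14.

14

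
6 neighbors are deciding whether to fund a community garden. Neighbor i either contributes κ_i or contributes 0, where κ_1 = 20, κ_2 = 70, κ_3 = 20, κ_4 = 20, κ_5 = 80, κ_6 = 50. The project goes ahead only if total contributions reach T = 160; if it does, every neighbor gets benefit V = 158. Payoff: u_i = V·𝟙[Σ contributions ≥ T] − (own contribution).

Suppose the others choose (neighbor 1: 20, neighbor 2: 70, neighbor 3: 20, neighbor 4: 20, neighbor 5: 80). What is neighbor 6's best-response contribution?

0

Others' total = 210 ≥ 160; contributing adds cost 50 for no extra benefit.
Best response: 0.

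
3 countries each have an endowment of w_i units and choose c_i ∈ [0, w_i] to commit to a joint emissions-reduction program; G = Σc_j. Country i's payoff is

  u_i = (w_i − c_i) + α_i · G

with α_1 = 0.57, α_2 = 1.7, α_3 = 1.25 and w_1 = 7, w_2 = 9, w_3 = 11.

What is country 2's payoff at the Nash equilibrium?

34

∂u_i/∂c_i = α_i − 1, so country i contributes w_i if α_i > 1, else 0.
α_i > 1 for i ∈ {2, 3}; NE contributions (0, 9, 11), G = 20.
u_2 = (9 − 9) + 1.7·20 = 34.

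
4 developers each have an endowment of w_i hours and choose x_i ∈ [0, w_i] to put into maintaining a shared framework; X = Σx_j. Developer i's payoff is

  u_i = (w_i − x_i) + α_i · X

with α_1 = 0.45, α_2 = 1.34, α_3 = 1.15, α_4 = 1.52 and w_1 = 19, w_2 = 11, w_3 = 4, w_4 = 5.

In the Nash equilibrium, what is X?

∂u_i/∂x_i = α_i − 1, so developer i contributes w_i if α_i > 1, else 0.
α_i > 1 for i ∈ {2, 3, 4}; NE contributions (0, 11, 4, 5), X = 20.

20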